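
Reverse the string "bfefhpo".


Input: bfefhpo
Reading characters right to left:
  Position 6: 'o'
  Position 5: 'p'
  Position 4: 'h'
  Position 3: 'f'
  Position 2: 'e'
  Position 1: 'f'
  Position 0: 'b'
Reversed: ophfefb

ophfefb


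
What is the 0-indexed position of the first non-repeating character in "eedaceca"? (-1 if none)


Input: eedaceca
Character frequencies:
  'a': 2
  'c': 2
  'd': 1
  'e': 3
Scanning left to right for freq == 1:
  Position 0 ('e'): freq=3, skip
  Position 1 ('e'): freq=3, skip
  Position 2 ('d'): unique! => answer = 2

2


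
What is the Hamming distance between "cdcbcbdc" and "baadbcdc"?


Comparing "cdcbcbdc" and "baadbcdc" position by position:
  Position 0: 'c' vs 'b' => differ
  Position 1: 'd' vs 'a' => differ
  Position 2: 'c' vs 'a' => differ
  Position 3: 'b' vs 'd' => differ
  Position 4: 'c' vs 'b' => differ
  Position 5: 'b' vs 'c' => differ
  Position 6: 'd' vs 'd' => same
  Position 7: 'c' vs 'c' => same
Total differences (Hamming distance): 6

6


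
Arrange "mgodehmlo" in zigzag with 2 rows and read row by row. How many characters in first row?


Zigzag "mgodehmlo" into 2 rows:
Placing characters:
  'm' => row 0
  'g' => row 1
  'o' => row 0
  'd' => row 1
  'e' => row 0
  'h' => row 1
  'm' => row 0
  'l' => row 1
  'o' => row 0
Rows:
  Row 0: "moemo"
  Row 1: "gdhl"
First row length: 5

5


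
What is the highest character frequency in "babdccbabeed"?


Input: babdccbabeed
Character counts:
  'a': 2
  'b': 4
  'c': 2
  'd': 2
  'e': 2
Maximum frequency: 4

4


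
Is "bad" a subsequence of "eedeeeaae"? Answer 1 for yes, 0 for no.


Check if "bad" is a subsequence of "eedeeeaae"
Greedy scan:
  Position 0 ('e'): no match needed
  Position 1 ('e'): no match needed
  Position 2 ('d'): no match needed
  Position 3 ('e'): no match needed
  Position 4 ('e'): no match needed
  Position 5 ('e'): no match needed
  Position 6 ('a'): no match needed
  Position 7 ('a'): no match needed
  Position 8 ('e'): no match needed
Only matched 0/3 characters => not a subsequence

0


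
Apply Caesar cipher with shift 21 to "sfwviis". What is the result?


Caesar cipher: shift "sfwviis" by 21
  's' (pos 18) + 21 = pos 13 = 'n'
  'f' (pos 5) + 21 = pos 0 = 'a'
  'w' (pos 22) + 21 = pos 17 = 'r'
  'v' (pos 21) + 21 = pos 16 = 'q'
  'i' (pos 8) + 21 = pos 3 = 'd'
  'i' (pos 8) + 21 = pos 3 = 'd'
  's' (pos 18) + 21 = pos 13 = 'n'
Result: narqddn

narqddn


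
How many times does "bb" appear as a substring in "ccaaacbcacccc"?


Searching for "bb" in "ccaaacbcacccc"
Scanning each position:
  Position 0: "cc" => no
  Position 1: "ca" => no
  Position 2: "aa" => no
  Position 3: "aa" => no
  Position 4: "ac" => no
  Position 5: "cb" => no
  Position 6: "bc" => no
  Position 7: "ca" => no
  Position 8: "ac" => no
  Position 9: "cc" => no
  Position 10: "cc" => no
  Position 11: "cc" => no
Total occurrences: 0

0


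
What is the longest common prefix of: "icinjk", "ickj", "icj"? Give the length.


Words: icinjk, ickj, icj
  Position 0: all 'i' => match
  Position 1: all 'c' => match
  Position 2: ('i', 'k', 'j') => mismatch, stop
LCP = "ic" (length 2)

2


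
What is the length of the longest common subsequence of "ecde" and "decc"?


LCS of "ecde" and "decc"
DP table:
           d    e    c    c
      0    0    0    0    0
  e   0    0    1    1    1
  c   0    0    1    2    2
  d   0    1    1    2    2
  e   0    1    2    2    2
LCS length = dp[4][4] = 2

2


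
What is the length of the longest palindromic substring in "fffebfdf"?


Input: "fffebfdf"
Checking substrings for palindromes:
  [0:3] "fff" (len 3) => palindrome
  [5:8] "fdf" (len 3) => palindrome
  [0:2] "ff" (len 2) => palindrome
  [1:3] "ff" (len 2) => palindrome
Longest palindromic substring: "fff" with length 3

3


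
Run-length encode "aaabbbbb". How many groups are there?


Input: aaabbbbb
Scanning for consecutive runs:
  Group 1: 'a' x 3 (positions 0-2)
  Group 2: 'b' x 5 (positions 3-7)
Total groups: 2

2


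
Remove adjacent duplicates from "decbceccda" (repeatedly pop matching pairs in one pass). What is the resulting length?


Input: decbceccda
Stack-based adjacent duplicate removal:
  Read 'd': push. Stack: d
  Read 'e': push. Stack: de
  Read 'c': push. Stack: dec
  Read 'b': push. Stack: decb
  Read 'c': push. Stack: decbc
  Read 'e': push. Stack: decbce
  Read 'c': push. Stack: decbcec
  Read 'c': matches stack top 'c' => pop. Stack: decbce
  Read 'd': push. Stack: decbced
  Read 'a': push. Stack: decbceda
Final stack: "decbceda" (length 8)

8


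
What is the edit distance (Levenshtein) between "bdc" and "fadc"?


Computing edit distance: "bdc" -> "fadc"
DP table:
           f    a    d    c
      0    1    2    3    4
  b   1    1    2    3    4
  d   2    2    2    2    3
  c   3    3    3    3    2
Edit distance = dp[3][4] = 2

2


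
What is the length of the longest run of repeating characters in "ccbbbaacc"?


Input: "ccbbbaacc"
Scanning for longest run:
  Position 1 ('c'): continues run of 'c', length=2
  Position 2 ('b'): new char, reset run to 1
  Position 3 ('b'): continues run of 'b', length=2
  Position 4 ('b'): continues run of 'b', length=3
  Position 5 ('a'): new char, reset run to 1
  Position 6 ('a'): continues run of 'a', length=2
  Position 7 ('c'): new char, reset run to 1
  Position 8 ('c'): continues run of 'c', length=2
Longest run: 'b' with length 3

3


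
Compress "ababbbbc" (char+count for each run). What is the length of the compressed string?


Input: ababbbbc
Runs:
  'a' x 1 => "a1"
  'b' x 1 => "b1"
  'a' x 1 => "a1"
  'b' x 4 => "b4"
  'c' x 1 => "c1"
Compressed: "a1b1a1b4c1"
Compressed length: 10

10


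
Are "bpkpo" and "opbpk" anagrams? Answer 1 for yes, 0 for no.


Strings: "bpkpo", "opbpk"
Sorted first:  bkopp
Sorted second: bkopp
Sorted forms match => anagrams

1


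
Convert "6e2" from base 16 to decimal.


Input: "6e2" in base 16
Positional expansion:
  Digit '6' (value 6) x 16^2 = 1536
  Digit 'e' (value 14) x 16^1 = 224
  Digit '2' (value 2) x 16^0 = 2
Sum = 1762

1762


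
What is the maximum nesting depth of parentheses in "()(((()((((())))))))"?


Input: "()(((()((((())))))))"
Tracking depth:
  Position 0 '(': depth becomes 1
  Position 1 ')': depth becomes 0
  Position 2 '(': depth becomes 1
  Position 3 '(': depth becomes 2
  Position 4 '(': depth becomes 3
  Position 5 '(': depth becomes 4
  Position 6 ')': depth becomes 3
  Position 7 '(': depth becomes 4
  Position 8 '(': depth becomes 5
  Position 9 '(': depth becomes 6
  Position 10 '(': depth becomes 7
  Position 11 '(': depth becomes 8
  Position 12 ')': depth becomes 7
  Position 13 ')': depth becomes 6
  Position 14 ')': depth becomes 5
  Position 15 ')': depth becomes 4
  Position 16 ')': depth becomes 3
  Position 17 ')': depth becomes 2
  Position 18 ')': depth becomes 1
  Position 19 ')': depth becomes 0
Maximum depth reached: 8

8


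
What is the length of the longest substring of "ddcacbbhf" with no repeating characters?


Input: "ddcacbbhf"
Sliding window (track last position of each char):
  Position 0 ('d'): window [0,0] length 1 -- new best
  Position 1 ('d'): repeat (last at 0), move window start to 1
  Position 1 ('d'): window [1,1] length 1
  Position 2 ('c'): window [1,2] length 2 -- new best
  Position 3 ('a'): window [1,3] length 3 -- new best
  Position 4 ('c'): repeat (last at 2), move window start to 3
  Position 4 ('c'): window [3,4] length 2
  Position 5 ('b'): window [3,5] length 3
  Position 6 ('b'): repeat (last at 5), move window start to 6
  Position 6 ('b'): window [6,6] length 1
  Position 7 ('h'): window [6,7] length 2
  Position 8 ('f'): window [6,8] length 3
Longest substring with no repeats: "dca" with length 3

3


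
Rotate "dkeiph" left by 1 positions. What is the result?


Input: "dkeiph", rotate left by 1
First 1 characters: "d"
Remaining characters: "keiph"
Concatenate remaining + first: "keiph" + "d" = "keiphd"

keiphd


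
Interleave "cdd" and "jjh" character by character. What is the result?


Interleaving "cdd" and "jjh":
  Position 0: 'c' from first, 'j' from second => "cj"
  Position 1: 'd' from first, 'j' from second => "dj"
  Position 2: 'd' from first, 'h' from second => "dh"
Result: cjdjdh

cjdjdh


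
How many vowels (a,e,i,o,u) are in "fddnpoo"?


Input: fddnpoo
Checking each character:
  'f' at position 0: consonant
  'd' at position 1: consonant
  'd' at position 2: consonant
  'n' at position 3: consonant
  'p' at position 4: consonant
  'o' at position 5: vowel (running total: 1)
  'o' at position 6: vowel (running total: 2)
Total vowels: 2

2


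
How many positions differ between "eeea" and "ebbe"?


Comparing "eeea" and "ebbe" position by position:
  Position 0: 'e' vs 'e' => same
  Position 1: 'e' vs 'b' => DIFFER
  Position 2: 'e' vs 'b' => DIFFER
  Position 3: 'a' vs 'e' => DIFFER
Positions that differ: 3

3


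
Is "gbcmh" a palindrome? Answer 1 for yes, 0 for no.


Input: gbcmh
Reversed: hmcbg
  Compare pos 0 ('g') with pos 4 ('h'): MISMATCH
  Compare pos 1 ('b') with pos 3 ('m'): MISMATCH
Result: not a palindrome

0


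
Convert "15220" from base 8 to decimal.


Input: "15220" in base 8
Positional expansion:
  Digit '1' (value 1) x 8^4 = 4096
  Digit '5' (value 5) x 8^3 = 2560
  Digit '2' (value 2) x 8^2 = 128
  Digit '2' (value 2) x 8^1 = 16
  Digit '0' (value 0) x 8^0 = 0
Sum = 6800

6800


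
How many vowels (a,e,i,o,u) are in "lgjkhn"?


Input: lgjkhn
Checking each character:
  'l' at position 0: consonant
  'g' at position 1: consonant
  'j' at position 2: consonant
  'k' at position 3: consonant
  'h' at position 4: consonant
  'n' at position 5: consonant
Total vowels: 0

0


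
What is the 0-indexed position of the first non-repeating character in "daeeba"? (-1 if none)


Input: daeeba
Character frequencies:
  'a': 2
  'b': 1
  'd': 1
  'e': 2
Scanning left to right for freq == 1:
  Position 0 ('d'): unique! => answer = 0

0


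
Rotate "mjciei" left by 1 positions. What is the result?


Input: "mjciei", rotate left by 1
First 1 characters: "m"
Remaining characters: "jciei"
Concatenate remaining + first: "jciei" + "m" = "jcieim"

jcieim


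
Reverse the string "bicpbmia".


Input: bicpbmia
Reading characters right to left:
  Position 7: 'a'
  Position 6: 'i'
  Position 5: 'm'
  Position 4: 'b'
  Position 3: 'p'
  Position 2: 'c'
  Position 1: 'i'
  Position 0: 'b'
Reversed: aimbpcib

aimbpcib


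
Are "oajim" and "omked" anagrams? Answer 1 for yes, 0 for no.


Strings: "oajim", "omked"
Sorted first:  aijmo
Sorted second: dekmo
Differ at position 0: 'a' vs 'd' => not anagrams

0


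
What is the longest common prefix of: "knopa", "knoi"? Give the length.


Words: knopa, knoi
  Position 0: all 'k' => match
  Position 1: all 'n' => match
  Position 2: all 'o' => match
  Position 3: ('p', 'i') => mismatch, stop
LCP = "kno" (length 3)

3


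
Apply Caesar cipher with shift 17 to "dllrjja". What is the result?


Caesar cipher: shift "dllrjja" by 17
  'd' (pos 3) + 17 = pos 20 = 'u'
  'l' (pos 11) + 17 = pos 2 = 'c'
  'l' (pos 11) + 17 = pos 2 = 'c'
  'r' (pos 17) + 17 = pos 8 = 'i'
  'j' (pos 9) + 17 = pos 0 = 'a'
  'j' (pos 9) + 17 = pos 0 = 'a'
  'a' (pos 0) + 17 = pos 17 = 'r'
Result: ucciaar

ucciaar


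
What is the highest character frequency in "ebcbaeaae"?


Input: ebcbaeaae
Character counts:
  'a': 3
  'b': 2
  'c': 1
  'e': 3
Maximum frequency: 3

3


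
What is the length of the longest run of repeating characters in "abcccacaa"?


Input: "abcccacaa"
Scanning for longest run:
  Position 1 ('b'): new char, reset run to 1
  Position 2 ('c'): new char, reset run to 1
  Position 3 ('c'): continues run of 'c', length=2
  Position 4 ('c'): continues run of 'c', length=3
  Position 5 ('a'): new char, reset run to 1
  Position 6 ('c'): new char, reset run to 1
  Position 7 ('a'): new char, reset run to 1
  Position 8 ('a'): continues run of 'a', length=2
Longest run: 'c' with length 3

3


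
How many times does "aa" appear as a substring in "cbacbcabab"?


Searching for "aa" in "cbacbcabab"
Scanning each position:
  Position 0: "cb" => no
  Position 1: "ba" => no
  Position 2: "ac" => no
  Position 3: "cb" => no
  Position 4: "bc" => no
  Position 5: "ca" => no
  Position 6: "ab" => no
  Position 7: "ba" => no
  Position 8: "ab" => no
Total occurrences: 0

0


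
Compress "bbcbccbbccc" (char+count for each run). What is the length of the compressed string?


Input: bbcbccbbccc
Runs:
  'b' x 2 => "b2"
  'c' x 1 => "c1"
  'b' x 1 => "b1"
  'c' x 2 => "c2"
  'b' x 2 => "b2"
  'c' x 3 => "c3"
Compressed: "b2c1b1c2b2c3"
Compressed length: 12

12


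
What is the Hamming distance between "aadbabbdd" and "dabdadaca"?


Comparing "aadbabbdd" and "dabdadaca" position by position:
  Position 0: 'a' vs 'd' => differ
  Position 1: 'a' vs 'a' => same
  Position 2: 'd' vs 'b' => differ
  Position 3: 'b' vs 'd' => differ
  Position 4: 'a' vs 'a' => same
  Position 5: 'b' vs 'd' => differ
  Position 6: 'b' vs 'a' => differ
  Position 7: 'd' vs 'c' => differ
  Position 8: 'd' vs 'a' => differ
Total differences (Hamming distance): 7

7


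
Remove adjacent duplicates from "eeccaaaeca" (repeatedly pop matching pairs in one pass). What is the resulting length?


Input: eeccaaaeca
Stack-based adjacent duplicate removal:
  Read 'e': push. Stack: e
  Read 'e': matches stack top 'e' => pop. Stack: (empty)
  Read 'c': push. Stack: c
  Read 'c': matches stack top 'c' => pop. Stack: (empty)
  Read 'a': push. Stack: a
  Read 'a': matches stack top 'a' => pop. Stack: (empty)
  Read 'a': push. Stack: a
  Read 'e': push. Stack: ae
  Read 'c': push. Stack: aec
  Read 'a': push. Stack: aeca
Final stack: "aeca" (length 4)

4


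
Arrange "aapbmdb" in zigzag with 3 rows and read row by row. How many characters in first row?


Zigzag "aapbmdb" into 3 rows:
Placing characters:
  'a' => row 0
  'a' => row 1
  'p' => row 2
  'b' => row 1
  'm' => row 0
  'd' => row 1
  'b' => row 2
Rows:
  Row 0: "am"
  Row 1: "abd"
  Row 2: "pb"
First row length: 2

2


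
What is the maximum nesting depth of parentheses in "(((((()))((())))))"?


Input: "(((((()))((())))))"
Tracking depth:
  Position 0 '(': depth becomes 1
  Position 1 '(': depth becomes 2
  Position 2 '(': depth becomes 3
  Position 3 '(': depth becomes 4
  Position 4 '(': depth becomes 5
  Position 5 '(': depth becomes 6
  Position 6 ')': depth becomes 5
  Position 7 ')': depth becomes 4
  Position 8 ')': depth becomes 3
  Position 9 '(': depth becomes 4
  Position 10 '(': depth becomes 5
  Position 11 '(': depth becomes 6
  Position 12 ')': depth becomes 5
  Position 13 ')': depth becomes 4
  Position 14 ')': depth becomes 3
  Position 15 ')': depth becomes 2
  Position 16 ')': depth becomes 1
  Position 17 ')': depth becomes 0
Maximum depth reached: 6

6


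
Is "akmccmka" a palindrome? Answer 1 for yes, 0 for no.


Input: akmccmka
Reversed: akmccmka
  Compare pos 0 ('a') with pos 7 ('a'): match
  Compare pos 1 ('k') with pos 6 ('k'): match
  Compare pos 2 ('m') with pos 5 ('m'): match
  Compare pos 3 ('c') with pos 4 ('c'): match
Result: palindrome

1


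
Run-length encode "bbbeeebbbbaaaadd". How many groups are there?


Input: bbbeeebbbbaaaadd
Scanning for consecutive runs:
  Group 1: 'b' x 3 (positions 0-2)
  Group 2: 'e' x 3 (positions 3-5)
  Group 3: 'b' x 4 (positions 6-9)
  Group 4: 'a' x 4 (positions 10-13)
  Group 5: 'd' x 2 (positions 14-15)
Total groups: 5

5


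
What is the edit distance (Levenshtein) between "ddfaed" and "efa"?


Computing edit distance: "ddfaed" -> "efa"
DP table:
           e    f    a
      0    1    2    3
  d   1    1    2    3
  d   2    2    2    3
  f   3    3    2    3
  a   4    4    3    2
  e   5    4    4    3
  d   6    5    5    4
Edit distance = dp[6][3] = 4

4


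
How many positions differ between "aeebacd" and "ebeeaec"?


Comparing "aeebacd" and "ebeeaec" position by position:
  Position 0: 'a' vs 'e' => DIFFER
  Position 1: 'e' vs 'b' => DIFFER
  Position 2: 'e' vs 'e' => same
  Position 3: 'b' vs 'e' => DIFFER
  Position 4: 'a' vs 'a' => same
  Position 5: 'c' vs 'e' => DIFFER
  Position 6: 'd' vs 'c' => DIFFER
Positions that differ: 5

5


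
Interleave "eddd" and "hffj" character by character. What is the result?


Interleaving "eddd" and "hffj":
  Position 0: 'e' from first, 'h' from second => "eh"
  Position 1: 'd' from first, 'f' from second => "df"
  Position 2: 'd' from first, 'f' from second => "df"
  Position 3: 'd' from first, 'j' from second => "dj"
Result: ehdfdfdj

ehdfdfdj


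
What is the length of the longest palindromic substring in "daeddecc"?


Input: "daeddecc"
Checking substrings for palindromes:
  [2:6] "edde" (len 4) => palindrome
  [3:5] "dd" (len 2) => palindrome
  [6:8] "cc" (len 2) => palindrome
Longest palindromic substring: "edde" with length 4

4


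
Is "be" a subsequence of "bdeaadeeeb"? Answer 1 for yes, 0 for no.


Check if "be" is a subsequence of "bdeaadeeeb"
Greedy scan:
  Position 0 ('b'): matches sub[0] = 'b'
  Position 1 ('d'): no match needed
  Position 2 ('e'): matches sub[1] = 'e'
  Position 3 ('a'): no match needed
  Position 4 ('a'): no match needed
  Position 5 ('d'): no match needed
  Position 6 ('e'): no match needed
  Position 7 ('e'): no match needed
  Position 8 ('e'): no match needed
  Position 9 ('b'): no match needed
All 2 characters matched => is a subsequence

1


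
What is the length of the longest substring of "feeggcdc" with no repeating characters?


Input: "feeggcdc"
Sliding window (track last position of each char):
  Position 0 ('f'): window [0,0] length 1 -- new best
  Position 1 ('e'): window [0,1] length 2 -- new best
  Position 2 ('e'): repeat (last at 1), move window start to 2
  Position 2 ('e'): window [2,2] length 1
  Position 3 ('g'): window [2,3] length 2
  Position 4 ('g'): repeat (last at 3), move window start to 4
  Position 4 ('g'): window [4,4] length 1
  Position 5 ('c'): window [4,5] length 2
  Position 6 ('d'): window [4,6] length 3 -- new best
  Position 7 ('c'): repeat (last at 5), move window start to 6
  Position 7 ('c'): window [6,7] length 2
Longest substring with no repeats: "gcd" with length 3

3


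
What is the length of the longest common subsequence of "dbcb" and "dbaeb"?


LCS of "dbcb" and "dbaeb"
DP table:
           d    b    a    e    b
      0    0    0    0    0    0
  d   0    1    1    1    1    1
  b   0    1    2    2    2    2
  c   0    1    2    2    2    2
  b   0    1    2    2    2    3
LCS length = dp[4][5] = 3

3


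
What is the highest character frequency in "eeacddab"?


Input: eeacddab
Character counts:
  'a': 2
  'b': 1
  'c': 1
  'd': 2
  'e': 2
Maximum frequency: 2

2


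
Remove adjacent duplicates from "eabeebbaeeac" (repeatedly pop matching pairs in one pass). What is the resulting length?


Input: eabeebbaeeac
Stack-based adjacent duplicate removal:
  Read 'e': push. Stack: e
  Read 'a': push. Stack: ea
  Read 'b': push. Stack: eab
  Read 'e': push. Stack: eabe
  Read 'e': matches stack top 'e' => pop. Stack: eab
  Read 'b': matches stack top 'b' => pop. Stack: ea
  Read 'b': push. Stack: eab
  Read 'a': push. Stack: eaba
  Read 'e': push. Stack: eabae
  Read 'e': matches stack top 'e' => pop. Stack: eaba
  Read 'a': matches stack top 'a' => pop. Stack: eab
  Read 'c': push. Stack: eabc
Final stack: "eabc" (length 4)

4


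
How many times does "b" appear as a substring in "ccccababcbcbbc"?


Searching for "b" in "ccccababcbcbbc"
Scanning each position:
  Position 0: "c" => no
  Position 1: "c" => no
  Position 2: "c" => no
  Position 3: "c" => no
  Position 4: "a" => no
  Position 5: "b" => MATCH
  Position 6: "a" => no
  Position 7: "b" => MATCH
  Position 8: "c" => no
  Position 9: "b" => MATCH
  Position 10: "c" => no
  Position 11: "b" => MATCH
  Position 12: "b" => MATCH
  Position 13: "c" => no
Total occurrences: 5

5


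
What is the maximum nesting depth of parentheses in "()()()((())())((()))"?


Input: "()()()((())())((()))"
Tracking depth:
  Position 0 '(': depth becomes 1
  Position 1 ')': depth becomes 0
  Position 2 '(': depth becomes 1
  Position 3 ')': depth becomes 0
  Position 4 '(': depth becomes 1
  Position 5 ')': depth becomes 0
  Position 6 '(': depth becomes 1
  Position 7 '(': depth becomes 2
  Position 8 '(': depth becomes 3
  Position 9 ')': depth becomes 2
  Position 10 ')': depth becomes 1
  Position 11 '(': depth becomes 2
  Position 12 ')': depth becomes 1
  Position 13 ')': depth becomes 0
  Position 14 '(': depth becomes 1
  Position 15 '(': depth becomes 2
  Position 16 '(': depth becomes 3
  Position 17 ')': depth becomes 2
  Position 18 ')': depth becomes 1
  Position 19 ')': depth becomes 0
Maximum depth reached: 3

3


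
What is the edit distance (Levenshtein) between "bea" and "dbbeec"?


Computing edit distance: "bea" -> "dbbeec"
DP table:
           d    b    b    e    e    c
      0    1    2    3    4    5    6
  b   1    1    1    2    3    4    5
  e   2    2    2    2    2    3    4
  a   3    3    3    3    3    3    4
Edit distance = dp[3][6] = 4

4


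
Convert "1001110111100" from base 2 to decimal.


Input: "1001110111100" in base 2
Positional expansion:
  Digit '1' (value 1) x 2^12 = 4096
  Digit '0' (value 0) x 2^11 = 0
  Digit '0' (value 0) x 2^10 = 0
  Digit '1' (value 1) x 2^9 = 512
  Digit '1' (value 1) x 2^8 = 256
  Digit '1' (value 1) x 2^7 = 128
  Digit '0' (value 0) x 2^6 = 0
  Digit '1' (value 1) x 2^5 = 32
  Digit '1' (value 1) x 2^4 = 16
  Digit '1' (value 1) x 2^3 = 8
  Digit '1' (value 1) x 2^2 = 4
  Digit '0' (value 0) x 2^1 = 0
  Digit '0' (value 0) x 2^0 = 0
Sum = 5052

5052


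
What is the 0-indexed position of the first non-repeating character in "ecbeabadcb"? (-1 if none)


Input: ecbeabadcb
Character frequencies:
  'a': 2
  'b': 3
  'c': 2
  'd': 1
  'e': 2
Scanning left to right for freq == 1:
  Position 0 ('e'): freq=2, skip
  Position 1 ('c'): freq=2, skip
  Position 2 ('b'): freq=3, skip
  Position 3 ('e'): freq=2, skip
  Position 4 ('a'): freq=2, skip
  Position 5 ('b'): freq=3, skip
  Position 6 ('a'): freq=2, skip
  Position 7 ('d'): unique! => answer = 7

7


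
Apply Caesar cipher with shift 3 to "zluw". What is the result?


Caesar cipher: shift "zluw" by 3
  'z' (pos 25) + 3 = pos 2 = 'c'
  'l' (pos 11) + 3 = pos 14 = 'o'
  'u' (pos 20) + 3 = pos 23 = 'x'
  'w' (pos 22) + 3 = pos 25 = 'z'
Result: coxz

coxz


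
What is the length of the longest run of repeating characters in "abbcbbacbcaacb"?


Input: "abbcbbacbcaacb"
Scanning for longest run:
  Position 1 ('b'): new char, reset run to 1
  Position 2 ('b'): continues run of 'b', length=2
  Position 3 ('c'): new char, reset run to 1
  Position 4 ('b'): new char, reset run to 1
  Position 5 ('b'): continues run of 'b', length=2
  Position 6 ('a'): new char, reset run to 1
  Position 7 ('c'): new char, reset run to 1
  Position 8 ('b'): new char, reset run to 1
  Position 9 ('c'): new char, reset run to 1
  Position 10 ('a'): new char, reset run to 1
  Position 11 ('a'): continues run of 'a', length=2
  Position 12 ('c'): new char, reset run to 1
  Position 13 ('b'): new char, reset run to 1
Longest run: 'b' with length 2

2


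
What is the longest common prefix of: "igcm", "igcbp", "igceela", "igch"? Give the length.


Words: igcm, igcbp, igceela, igch
  Position 0: all 'i' => match
  Position 1: all 'g' => match
  Position 2: all 'c' => match
  Position 3: ('m', 'b', 'e', 'h') => mismatch, stop
LCP = "igc" (length 3)

3


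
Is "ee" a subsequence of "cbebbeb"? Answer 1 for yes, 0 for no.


Check if "ee" is a subsequence of "cbebbeb"
Greedy scan:
  Position 0 ('c'): no match needed
  Position 1 ('b'): no match needed
  Position 2 ('e'): matches sub[0] = 'e'
  Position 3 ('b'): no match needed
  Position 4 ('b'): no match needed
  Position 5 ('e'): matches sub[1] = 'e'
  Position 6 ('b'): no match needed
All 2 characters matched => is a subsequence

1


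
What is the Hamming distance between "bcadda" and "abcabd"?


Comparing "bcadda" and "abcabd" position by position:
  Position 0: 'b' vs 'a' => differ
  Position 1: 'c' vs 'b' => differ
  Position 2: 'a' vs 'c' => differ
  Position 3: 'd' vs 'a' => differ
  Position 4: 'd' vs 'b' => differ
  Position 5: 'a' vs 'd' => differ
Total differences (Hamming distance): 6

6


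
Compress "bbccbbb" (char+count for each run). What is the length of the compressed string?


Input: bbccbbb
Runs:
  'b' x 2 => "b2"
  'c' x 2 => "c2"
  'b' x 3 => "b3"
Compressed: "b2c2b3"
Compressed length: 6

6


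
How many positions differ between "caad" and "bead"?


Comparing "caad" and "bead" position by position:
  Position 0: 'c' vs 'b' => DIFFER
  Position 1: 'a' vs 'e' => DIFFER
  Position 2: 'a' vs 'a' => same
  Position 3: 'd' vs 'd' => same
Positions that differ: 2

2


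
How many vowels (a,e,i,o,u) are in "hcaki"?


Input: hcaki
Checking each character:
  'h' at position 0: consonant
  'c' at position 1: consonant
  'a' at position 2: vowel (running total: 1)
  'k' at position 3: consonant
  'i' at position 4: vowel (running total: 2)
Total vowels: 2

2


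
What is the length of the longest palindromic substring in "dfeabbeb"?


Input: "dfeabbeb"
Checking substrings for palindromes:
  [5:8] "beb" (len 3) => palindrome
  [4:6] "bb" (len 2) => palindrome
Longest palindromic substring: "beb" with length 3

3


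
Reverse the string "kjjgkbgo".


Input: kjjgkbgo
Reading characters right to left:
  Position 7: 'o'
  Position 6: 'g'
  Position 5: 'b'
  Position 4: 'k'
  Position 3: 'g'
  Position 2: 'j'
  Position 1: 'j'
  Position 0: 'k'
Reversed: ogbkgjjk

ogbkgjjk


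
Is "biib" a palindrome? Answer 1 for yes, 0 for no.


Input: biib
Reversed: biib
  Compare pos 0 ('b') with pos 3 ('b'): match
  Compare pos 1 ('i') with pos 2 ('i'): match
Result: palindrome

1


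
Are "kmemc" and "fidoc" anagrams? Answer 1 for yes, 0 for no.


Strings: "kmemc", "fidoc"
Sorted first:  cekmm
Sorted second: cdfio
Differ at position 1: 'e' vs 'd' => not anagrams

0


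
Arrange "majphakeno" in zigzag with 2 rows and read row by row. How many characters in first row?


Zigzag "majphakeno" into 2 rows:
Placing characters:
  'm' => row 0
  'a' => row 1
  'j' => row 0
  'p' => row 1
  'h' => row 0
  'a' => row 1
  'k' => row 0
  'e' => row 1
  'n' => row 0
  'o' => row 1
Rows:
  Row 0: "mjhkn"
  Row 1: "apaeo"
First row length: 5

5


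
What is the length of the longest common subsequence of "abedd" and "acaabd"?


LCS of "abedd" and "acaabd"
DP table:
           a    c    a    a    b    d
      0    0    0    0    0    0    0
  a   0    1    1    1    1    1    1
  b   0    1    1    1    1    2    2
  e   0    1    1    1    1    2    2
  d   0    1    1    1    1    2    3
  d   0    1    1    1    1    2    3
LCS length = dp[5][6] = 3

3


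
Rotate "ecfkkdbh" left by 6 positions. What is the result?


Input: "ecfkkdbh", rotate left by 6
First 6 characters: "ecfkkd"
Remaining characters: "bh"
Concatenate remaining + first: "bh" + "ecfkkd" = "bhecfkkd"

bhecfkkd


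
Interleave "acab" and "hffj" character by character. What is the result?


Interleaving "acab" and "hffj":
  Position 0: 'a' from first, 'h' from second => "ah"
  Position 1: 'c' from first, 'f' from second => "cf"
  Position 2: 'a' from first, 'f' from second => "af"
  Position 3: 'b' from first, 'j' from second => "bj"
Result: ahcfafbj

ahcfafbj


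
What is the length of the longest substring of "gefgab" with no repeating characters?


Input: "gefgab"
Sliding window (track last position of each char):
  Position 0 ('g'): window [0,0] length 1 -- new best
  Position 1 ('e'): window [0,1] length 2 -- new best
  Position 2 ('f'): window [0,2] length 3 -- new best
  Position 3 ('g'): repeat (last at 0), move window start to 1
  Position 3 ('g'): window [1,3] length 3
  Position 4 ('a'): window [1,4] length 4 -- new best
  Position 5 ('b'): window [1,5] length 5 -- new best
Longest substring with no repeats: "efgab" with length 5

5


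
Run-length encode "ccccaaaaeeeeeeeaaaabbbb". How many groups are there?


Input: ccccaaaaeeeeeeeaaaabbbb
Scanning for consecutive runs:
  Group 1: 'c' x 4 (positions 0-3)
  Group 2: 'a' x 4 (positions 4-7)
  Group 3: 'e' x 7 (positions 8-14)
  Group 4: 'a' x 4 (positions 15-18)
  Group 5: 'b' x 4 (positions 19-22)
Total groups: 5

5


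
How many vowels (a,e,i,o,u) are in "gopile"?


Input: gopile
Checking each character:
  'g' at position 0: consonant
  'o' at position 1: vowel (running total: 1)
  'p' at position 2: consonant
  'i' at position 3: vowel (running total: 2)
  'l' at position 4: consonant
  'e' at position 5: vowel (running total: 3)
Total vowels: 3

3


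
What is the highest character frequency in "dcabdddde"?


Input: dcabdddde
Character counts:
  'a': 1
  'b': 1
  'c': 1
  'd': 5
  'e': 1
Maximum frequency: 5

5


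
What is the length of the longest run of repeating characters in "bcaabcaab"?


Input: "bcaabcaab"
Scanning for longest run:
  Position 1 ('c'): new char, reset run to 1
  Position 2 ('a'): new char, reset run to 1
  Position 3 ('a'): continues run of 'a', length=2
  Position 4 ('b'): new char, reset run to 1
  Position 5 ('c'): new char, reset run to 1
  Position 6 ('a'): new char, reset run to 1
  Position 7 ('a'): continues run of 'a', length=2
  Position 8 ('b'): new char, reset run to 1
Longest run: 'a' with length 2

2


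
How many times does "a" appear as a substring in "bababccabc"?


Searching for "a" in "bababccabc"
Scanning each position:
  Position 0: "b" => no
  Position 1: "a" => MATCH
  Position 2: "b" => no
  Position 3: "a" => MATCH
  Position 4: "b" => no
  Position 5: "c" => no
  Position 6: "c" => no
  Position 7: "a" => MATCH
  Position 8: "b" => no
  Position 9: "c" => no
Total occurrences: 3

3


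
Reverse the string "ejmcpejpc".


Input: ejmcpejpc
Reading characters right to left:
  Position 8: 'c'
  Position 7: 'p'
  Position 6: 'j'
  Position 5: 'e'
  Position 4: 'p'
  Position 3: 'c'
  Position 2: 'm'
  Position 1: 'j'
  Position 0: 'e'
Reversed: cpjepcmje

cpjepcmje


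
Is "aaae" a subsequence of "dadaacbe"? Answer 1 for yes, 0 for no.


Check if "aaae" is a subsequence of "dadaacbe"
Greedy scan:
  Position 0 ('d'): no match needed
  Position 1 ('a'): matches sub[0] = 'a'
  Position 2 ('d'): no match needed
  Position 3 ('a'): matches sub[1] = 'a'
  Position 4 ('a'): matches sub[2] = 'a'
  Position 5 ('c'): no match needed
  Position 6 ('b'): no match needed
  Position 7 ('e'): matches sub[3] = 'e'
All 4 characters matched => is a subsequence

1


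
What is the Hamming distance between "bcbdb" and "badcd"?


Comparing "bcbdb" and "badcd" position by position:
  Position 0: 'b' vs 'b' => same
  Position 1: 'c' vs 'a' => differ
  Position 2: 'b' vs 'd' => differ
  Position 3: 'd' vs 'c' => differ
  Position 4: 'b' vs 'd' => differ
Total differences (Hamming distance): 4

4


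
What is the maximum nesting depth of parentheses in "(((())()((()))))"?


Input: "(((())()((()))))"
Tracking depth:
  Position 0 '(': depth becomes 1
  Position 1 '(': depth becomes 2
  Position 2 '(': depth becomes 3
  Position 3 '(': depth becomes 4
  Position 4 ')': depth becomes 3
  Position 5 ')': depth becomes 2
  Position 6 '(': depth becomes 3
  Position 7 ')': depth becomes 2
  Position 8 '(': depth becomes 3
  Position 9 '(': depth becomes 4
  Position 10 '(': depth becomes 5
  Position 11 ')': depth becomes 4
  Position 12 ')': depth becomes 3
  Position 13 ')': depth becomes 2
  Position 14 ')': depth becomes 1
  Position 15 ')': depth becomes 0
Maximum depth reached: 5

5


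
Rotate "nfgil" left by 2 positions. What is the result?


Input: "nfgil", rotate left by 2
First 2 characters: "nf"
Remaining characters: "gil"
Concatenate remaining + first: "gil" + "nf" = "gilnf"

gilnf


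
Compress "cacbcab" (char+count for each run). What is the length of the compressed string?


Input: cacbcab
Runs:
  'c' x 1 => "c1"
  'a' x 1 => "a1"
  'c' x 1 => "c1"
  'b' x 1 => "b1"
  'c' x 1 => "c1"
  'a' x 1 => "a1"
  'b' x 1 => "b1"
Compressed: "c1a1c1b1c1a1b1"
Compressed length: 14

14


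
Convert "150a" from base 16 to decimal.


Input: "150a" in base 16
Positional expansion:
  Digit '1' (value 1) x 16^3 = 4096
  Digit '5' (value 5) x 16^2 = 1280
  Digit '0' (value 0) x 16^1 = 0
  Digit 'a' (value 10) x 16^0 = 10
Sum = 5386

5386


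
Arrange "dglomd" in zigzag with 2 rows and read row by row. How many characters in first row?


Zigzag "dglomd" into 2 rows:
Placing characters:
  'd' => row 0
  'g' => row 1
  'l' => row 0
  'o' => row 1
  'm' => row 0
  'd' => row 1
Rows:
  Row 0: "dlm"
  Row 1: "god"
First row length: 3

3


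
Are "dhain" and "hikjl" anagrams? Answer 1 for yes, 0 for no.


Strings: "dhain", "hikjl"
Sorted first:  adhin
Sorted second: hijkl
Differ at position 0: 'a' vs 'h' => not anagrams

0


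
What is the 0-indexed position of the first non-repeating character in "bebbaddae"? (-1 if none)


Input: bebbaddae
Character frequencies:
  'a': 2
  'b': 3
  'd': 2
  'e': 2
Scanning left to right for freq == 1:
  Position 0 ('b'): freq=3, skip
  Position 1 ('e'): freq=2, skip
  Position 2 ('b'): freq=3, skip
  Position 3 ('b'): freq=3, skip
  Position 4 ('a'): freq=2, skip
  Position 5 ('d'): freq=2, skip
  Position 6 ('d'): freq=2, skip
  Position 7 ('a'): freq=2, skip
  Position 8 ('e'): freq=2, skip
  No unique character found => answer = -1

-1


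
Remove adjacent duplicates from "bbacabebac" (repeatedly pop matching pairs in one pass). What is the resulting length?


Input: bbacabebac
Stack-based adjacent duplicate removal:
  Read 'b': push. Stack: b
  Read 'b': matches stack top 'b' => pop. Stack: (empty)
  Read 'a': push. Stack: a
  Read 'c': push. Stack: ac
  Read 'a': push. Stack: aca
  Read 'b': push. Stack: acab
  Read 'e': push. Stack: acabe
  Read 'b': push. Stack: acabeb
  Read 'a': push. Stack: acabeba
  Read 'c': push. Stack: acabebac
Final stack: "acabebac" (length 8)

8


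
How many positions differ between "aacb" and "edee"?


Comparing "aacb" and "edee" position by position:
  Position 0: 'a' vs 'e' => DIFFER
  Position 1: 'a' vs 'd' => DIFFER
  Position 2: 'c' vs 'e' => DIFFER
  Position 3: 'b' vs 'e' => DIFFER
Positions that differ: 4

4


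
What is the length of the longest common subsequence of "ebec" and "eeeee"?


LCS of "ebec" and "eeeee"
DP table:
           e    e    e    e    e
      0    0    0    0    0    0
  e   0    1    1    1    1    1
  b   0    1    1    1    1    1
  e   0    1    2    2    2    2
  c   0    1    2    2    2    2
LCS length = dp[4][5] = 2

2


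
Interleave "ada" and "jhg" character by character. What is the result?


Interleaving "ada" and "jhg":
  Position 0: 'a' from first, 'j' from second => "aj"
  Position 1: 'd' from first, 'h' from second => "dh"
  Position 2: 'a' from first, 'g' from second => "ag"
Result: ajdhag

ajdhag


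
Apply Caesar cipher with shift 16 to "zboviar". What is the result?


Caesar cipher: shift "zboviar" by 16
  'z' (pos 25) + 16 = pos 15 = 'p'
  'b' (pos 1) + 16 = pos 17 = 'r'
  'o' (pos 14) + 16 = pos 4 = 'e'
  'v' (pos 21) + 16 = pos 11 = 'l'
  'i' (pos 8) + 16 = pos 24 = 'y'
  'a' (pos 0) + 16 = pos 16 = 'q'
  'r' (pos 17) + 16 = pos 7 = 'h'
Result: prelyqh

prelyqh


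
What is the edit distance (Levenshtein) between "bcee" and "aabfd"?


Computing edit distance: "bcee" -> "aabfd"
DP table:
           a    a    b    f    d
      0    1    2    3    4    5
  b   1    1    2    2    3    4
  c   2    2    2    3    3    4
  e   3    3    3    3    4    4
  e   4    4    4    4    4    5
Edit distance = dp[4][5] = 5

5


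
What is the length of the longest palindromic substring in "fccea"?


Input: "fccea"
Checking substrings for palindromes:
  [1:3] "cc" (len 2) => palindrome
Longest palindromic substring: "cc" with length 2

2


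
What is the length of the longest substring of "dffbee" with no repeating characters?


Input: "dffbee"
Sliding window (track last position of each char):
  Position 0 ('d'): window [0,0] length 1 -- new best
  Position 1 ('f'): window [0,1] length 2 -- new best
  Position 2 ('f'): repeat (last at 1), move window start to 2
  Position 2 ('f'): window [2,2] length 1
  Position 3 ('b'): window [2,3] length 2
  Position 4 ('e'): window [2,4] length 3 -- new best
  Position 5 ('e'): repeat (last at 4), move window start to 5
  Position 5 ('e'): window [5,5] length 1
Longest substring with no repeats: "fbe" with length 3

3


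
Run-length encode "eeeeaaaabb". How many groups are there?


Input: eeeeaaaabb
Scanning for consecutive runs:
  Group 1: 'e' x 4 (positions 0-3)
  Group 2: 'a' x 4 (positions 4-7)
  Group 3: 'b' x 2 (positions 8-9)
Total groups: 3

3


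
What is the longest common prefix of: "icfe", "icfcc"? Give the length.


Words: icfe, icfcc
  Position 0: all 'i' => match
  Position 1: all 'c' => match
  Position 2: all 'f' => match
  Position 3: ('e', 'c') => mismatch, stop
LCP = "icf" (length 3)

3


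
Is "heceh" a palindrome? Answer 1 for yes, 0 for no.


Input: heceh
Reversed: heceh
  Compare pos 0 ('h') with pos 4 ('h'): match
  Compare pos 1 ('e') with pos 3 ('e'): match
Result: palindrome

1


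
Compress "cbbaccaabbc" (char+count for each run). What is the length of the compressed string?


Input: cbbaccaabbc
Runs:
  'c' x 1 => "c1"
  'b' x 2 => "b2"
  'a' x 1 => "a1"
  'c' x 2 => "c2"
  'a' x 2 => "a2"
  'b' x 2 => "b2"
  'c' x 1 => "c1"
Compressed: "c1b2a1c2a2b2c1"
Compressed length: 14

14


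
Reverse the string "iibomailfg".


Input: iibomailfg
Reading characters right to left:
  Position 9: 'g'
  Position 8: 'f'
  Position 7: 'l'
  Position 6: 'i'
  Position 5: 'a'
  Position 4: 'm'
  Position 3: 'o'
  Position 2: 'b'
  Position 1: 'i'
  Position 0: 'i'
Reversed: gfliamobii

gfliamobii


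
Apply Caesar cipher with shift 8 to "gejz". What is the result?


Caesar cipher: shift "gejz" by 8
  'g' (pos 6) + 8 = pos 14 = 'o'
  'e' (pos 4) + 8 = pos 12 = 'm'
  'j' (pos 9) + 8 = pos 17 = 'r'
  'z' (pos 25) + 8 = pos 7 = 'h'
Result: omrh

omrh


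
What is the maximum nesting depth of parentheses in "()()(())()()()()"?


Input: "()()(())()()()()"
Tracking depth:
  Position 0 '(': depth becomes 1
  Position 1 ')': depth becomes 0
  Position 2 '(': depth becomes 1
  Position 3 ')': depth becomes 0
  Position 4 '(': depth becomes 1
  Position 5 '(': depth becomes 2
  Position 6 ')': depth becomes 1
  Position 7 ')': depth becomes 0
  Position 8 '(': depth becomes 1
  Position 9 ')': depth becomes 0
  Position 10 '(': depth becomes 1
  Position 11 ')': depth becomes 0
  Position 12 '(': depth becomes 1
  Position 13 ')': depth becomes 0
  Position 14 '(': depth becomes 1
  Position 15 ')': depth becomes 0
Maximum depth reached: 2

2


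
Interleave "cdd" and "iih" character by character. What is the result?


Interleaving "cdd" and "iih":
  Position 0: 'c' from first, 'i' from second => "ci"
  Position 1: 'd' from first, 'i' from second => "di"
  Position 2: 'd' from first, 'h' from second => "dh"
Result: cididh

cididh


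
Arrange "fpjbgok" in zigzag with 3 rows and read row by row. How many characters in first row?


Zigzag "fpjbgok" into 3 rows:
Placing characters:
  'f' => row 0
  'p' => row 1
  'j' => row 2
  'b' => row 1
  'g' => row 0
  'o' => row 1
  'k' => row 2
Rows:
  Row 0: "fg"
  Row 1: "pbo"
  Row 2: "jk"
First row length: 2

2


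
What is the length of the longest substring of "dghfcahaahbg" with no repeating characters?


Input: "dghfcahaahbg"
Sliding window (track last position of each char):
  Position 0 ('d'): window [0,0] length 1 -- new best
  Position 1 ('g'): window [0,1] length 2 -- new best
  Position 2 ('h'): window [0,2] length 3 -- new best
  Position 3 ('f'): window [0,3] length 4 -- new best
  Position 4 ('c'): window [0,4] length 5 -- new best
  Position 5 ('a'): window [0,5] length 6 -- new best
  Position 6 ('h'): repeat (last at 2), move window start to 3
  Position 6 ('h'): window [3,6] length 4
  Position 7 ('a'): repeat (last at 5), move window start to 6
  Position 7 ('a'): window [6,7] length 2
  Position 8 ('a'): repeat (last at 7), move window start to 8
  Position 8 ('a'): window [8,8] length 1
  Position 9 ('h'): window [8,9] length 2
  Position 10 ('b'): window [8,10] length 3
  Position 11 ('g'): window [8,11] length 4
Longest substring with no repeats: "dghfca" with length 6

6
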